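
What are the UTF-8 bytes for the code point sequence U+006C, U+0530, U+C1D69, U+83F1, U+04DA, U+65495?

6C D4 B0 F3 81 B5 A9 E8 8F B1 D3 9A F1 A5 92 95

U+006C: 1-byte form → 6C.
U+0530: 2-byte form → D4 B0.
U+C1D69: 4-byte form → F3 81 B5 A9.
U+83F1: 3-byte form → E8 8F B1.
U+04DA: 2-byte form → D3 9A.
U+65495: 4-byte form → F1 A5 92 95.
Concatenated (16 bytes): 6C D4 B0 F3 81 B5 A9 E8 8F B1 D3 9A F1 A5 92 95.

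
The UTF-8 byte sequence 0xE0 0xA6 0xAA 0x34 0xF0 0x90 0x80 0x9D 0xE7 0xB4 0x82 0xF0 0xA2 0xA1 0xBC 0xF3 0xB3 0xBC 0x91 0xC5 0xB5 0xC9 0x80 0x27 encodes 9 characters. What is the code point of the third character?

U+1001D

Offset 0: leading byte 0xE0 = 11100000 → 3-byte char #1 = E0 A6 AA.
Offset 3: leading byte 0x34 = 00110100 → 1-byte char #2 = 34.
Offset 4: leading byte 0xF0 = 11110000 → 4-byte char #3 = F0 90 80 9D.
Leading byte 0xF0 = 11110000 matches 11110xxx → 4-byte sequence.
Byte 1: 0xF0 = 11110000, payload 000 (3 bits).
Byte 2: 0x90 = 10010000 (10xxxxxx ✓), payload 010000.
Byte 3: 0x80 = 10000000 (10xxxxxx ✓), payload 000000.
Byte 4: 0x9D = 10011101 (10xxxxxx ✓), payload 011101.
Concatenate: 000010000000000011101 = 0x1001D (21 bits → U+1001D).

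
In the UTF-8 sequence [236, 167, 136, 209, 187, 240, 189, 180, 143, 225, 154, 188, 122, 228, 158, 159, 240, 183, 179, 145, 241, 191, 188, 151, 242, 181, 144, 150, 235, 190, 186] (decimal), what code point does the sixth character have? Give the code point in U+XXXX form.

Offset 0: leading byte 0xEC = 11101100 → 3-byte char #1 = EC A7 88.
Offset 3: leading byte 0xD1 = 11010001 → 2-byte char #2 = D1 BB.
Offset 5: leading byte 0xF0 = 11110000 → 4-byte char #3 = F0 BD B4 8F.
Offset 9: leading byte 0xE1 = 11100001 → 3-byte char #4 = E1 9A BC.
Offset 12: leading byte 0x7A = 01111010 → 1-byte char #5 = 7A.
Offset 13: leading byte 0xE4 = 11100100 → 3-byte char #6 = E4 9E 9F.
Leading byte 0xE4 = 11100100 matches 1110xxxx → 3-byte sequence.
Byte 1: 0xE4 = 11100100, payload 0100 (4 bits).
Byte 2: 0x9E = 10011110 (10xxxxxx ✓), payload 011110.
Byte 3: 0x9F = 10011111 (10xxxxxx ✓), payload 011111.
Concatenate: 0100011110011111 = 0x479F (16 bits → U+479F).

U+479F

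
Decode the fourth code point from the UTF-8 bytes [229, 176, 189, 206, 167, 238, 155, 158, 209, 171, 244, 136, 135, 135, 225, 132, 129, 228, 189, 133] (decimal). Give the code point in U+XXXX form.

U+046B

Offset 0: leading byte 0xE5 = 11100101 → 3-byte char #1 = E5 B0 BD.
Offset 3: leading byte 0xCE = 11001110 → 2-byte char #2 = CE A7.
Offset 5: leading byte 0xEE = 11101110 → 3-byte char #3 = EE 9B 9E.
Offset 8: leading byte 0xD1 = 11010001 → 2-byte char #4 = D1 AB.
Leading byte 0xD1 = 11010001 matches 110xxxxx → 2-byte sequence.
Byte 1: 0xD1 = 11010001, payload 10001 (5 bits).
Byte 2: 0xAB = 10101011 (10xxxxxx ✓), payload 101011.
Concatenate: 10001101011 = 0x46B (11 bits → U+046B).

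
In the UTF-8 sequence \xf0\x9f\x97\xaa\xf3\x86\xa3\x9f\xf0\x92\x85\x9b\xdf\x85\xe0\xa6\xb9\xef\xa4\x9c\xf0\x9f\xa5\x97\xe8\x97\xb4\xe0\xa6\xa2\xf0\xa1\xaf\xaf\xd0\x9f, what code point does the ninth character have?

U+09A2

Offset 0: leading byte 0xF0 = 11110000 → 4-byte char #1 = F0 9F 97 AA.
Offset 4: leading byte 0xF3 = 11110011 → 4-byte char #2 = F3 86 A3 9F.
Offset 8: leading byte 0xF0 = 11110000 → 4-byte char #3 = F0 92 85 9B.
Offset 12: leading byte 0xDF = 11011111 → 2-byte char #4 = DF 85.
Offset 14: leading byte 0xE0 = 11100000 → 3-byte char #5 = E0 A6 B9.
Offset 17: leading byte 0xEF = 11101111 → 3-byte char #6 = EF A4 9C.
Offset 20: leading byte 0xF0 = 11110000 → 4-byte char #7 = F0 9F A5 97.
Offset 24: leading byte 0xE8 = 11101000 → 3-byte char #8 = E8 97 B4.
Offset 27: leading byte 0xE0 = 11100000 → 3-byte char #9 = E0 A6 A2.
Leading byte 0xE0 = 11100000 matches 1110xxxx → 3-byte sequence.
Byte 1: 0xE0 = 11100000, payload 0000 (4 bits).
Byte 2: 0xA6 = 10100110 (10xxxxxx ✓), payload 100110.
Byte 3: 0xA2 = 10100010 (10xxxxxx ✓), payload 100010.
Concatenate: 0000100110100010 = 0x9A2 (16 bits → U+09A2).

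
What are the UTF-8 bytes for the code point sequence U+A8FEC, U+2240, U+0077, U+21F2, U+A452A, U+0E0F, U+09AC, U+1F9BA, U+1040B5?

F2 A8 BF AC E2 89 80 77 E2 87 B2 F2 A4 94 AA E0 B8 8F E0 A6 AC F0 9F A6 BA F4 84 82 B5

U+A8FEC: 4-byte form → F2 A8 BF AC.
U+2240: 3-byte form → E2 89 80.
U+0077: 1-byte form → 77.
U+21F2: 3-byte form → E2 87 B2.
U+A452A: 4-byte form → F2 A4 94 AA.
U+0E0F: 3-byte form → E0 B8 8F.
U+09AC: 3-byte form → E0 A6 AC.
U+1F9BA: 4-byte form → F0 9F A6 BA.
U+1040B5: 4-byte form → F4 84 82 B5.
Concatenated (29 bytes): F2 A8 BF AC E2 89 80 77 E2 87 B2 F2 A4 94 AA E0 B8 8F E0 A6 AC F0 9F A6 BA F4 84 82 B5.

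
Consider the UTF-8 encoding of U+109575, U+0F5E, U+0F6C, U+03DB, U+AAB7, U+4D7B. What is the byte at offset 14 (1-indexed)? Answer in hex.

0xAA

1-indexed offset 14 is 0-indexed offset 13.
U+109575 → 4-byte form F4 89 95 B5 at offsets 0–3.
U+0F5E → 3-byte form E0 BD 9E at offsets 4–6.
U+0F6C → 3-byte form E0 BD AC at offsets 7–9.
U+03DB → 2-byte form CF 9B at offsets 10–11.
U+AAB7 → 3-byte form EA AA B7 at offsets 12–14.
Offset 13 falls in char 5's range; it's byte 2 of EA AA B7 = 0xAA.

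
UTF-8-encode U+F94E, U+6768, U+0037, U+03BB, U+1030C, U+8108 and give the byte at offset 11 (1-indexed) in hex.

0x90

1-indexed offset 11 is 0-indexed offset 10.
U+F94E → 3-byte form EF A5 8E at offsets 0–2.
U+6768 → 3-byte form E6 9D A8 at offsets 3–5.
U+0037 → 1-byte form 37 at offsets 6–6.
U+03BB → 2-byte form CE BB at offsets 7–8.
U+1030C → 4-byte form F0 90 8C 8C at offsets 9–12.
Offset 10 falls in char 5's range; it's byte 2 of F0 90 8C 8C = 0x90.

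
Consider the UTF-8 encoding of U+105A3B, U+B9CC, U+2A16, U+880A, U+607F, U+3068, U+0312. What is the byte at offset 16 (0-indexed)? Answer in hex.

0xE3

U+105A3B → 4-byte form F4 85 A8 BB at offsets 0–3.
U+B9CC → 3-byte form EB A7 8C at offsets 4–6.
U+2A16 → 3-byte form E2 A8 96 at offsets 7–9.
U+880A → 3-byte form E8 A0 8A at offsets 10–12.
U+607F → 3-byte form E6 81 BF at offsets 13–15.
U+3068 → 3-byte form E3 81 A8 at offsets 16–18.
Offset 16 falls in char 6's range; it's byte 1 of E3 81 A8 = 0xE3.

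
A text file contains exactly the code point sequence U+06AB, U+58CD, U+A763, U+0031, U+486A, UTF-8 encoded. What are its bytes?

U+06AB: 2-byte form → DA AB.
U+58CD: 3-byte form → E5 A3 8D.
U+A763: 3-byte form → EA 9D A3.
U+0031: 1-byte form → 31.
U+486A: 3-byte form → E4 A1 AA.
Concatenated (12 bytes): DA AB E5 A3 8D EA 9D A3 31 E4 A1 AA.

DA AB E5 A3 8D EA 9D A3 31 E4 A1 AA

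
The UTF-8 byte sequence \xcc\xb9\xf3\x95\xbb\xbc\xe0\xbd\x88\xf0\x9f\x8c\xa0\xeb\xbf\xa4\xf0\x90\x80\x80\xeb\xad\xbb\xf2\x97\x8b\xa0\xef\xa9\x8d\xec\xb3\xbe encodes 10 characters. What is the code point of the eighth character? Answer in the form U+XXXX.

Offset 0: leading byte 0xCC = 11001100 → 2-byte char #1 = CC B9.
Offset 2: leading byte 0xF3 = 11110011 → 4-byte char #2 = F3 95 BB BC.
Offset 6: leading byte 0xE0 = 11100000 → 3-byte char #3 = E0 BD 88.
Offset 9: leading byte 0xF0 = 11110000 → 4-byte char #4 = F0 9F 8C A0.
Offset 13: leading byte 0xEB = 11101011 → 3-byte char #5 = EB BF A4.
Offset 16: leading byte 0xF0 = 11110000 → 4-byte char #6 = F0 90 80 80.
Offset 20: leading byte 0xEB = 11101011 → 3-byte char #7 = EB AD BB.
Offset 23: leading byte 0xF2 = 11110010 → 4-byte char #8 = F2 97 8B A0.
Leading byte 0xF2 = 11110010 matches 11110xxx → 4-byte sequence.
Byte 1: 0xF2 = 11110010, payload 010 (3 bits).
Byte 2: 0x97 = 10010111 (10xxxxxx ✓), payload 010111.
Byte 3: 0x8B = 10001011 (10xxxxxx ✓), payload 001011.
Byte 4: 0xA0 = 10100000 (10xxxxxx ✓), payload 100000.
Concatenate: 010010111001011100000 = 0x972E0 (21 bits → U+972E0).

U+972E0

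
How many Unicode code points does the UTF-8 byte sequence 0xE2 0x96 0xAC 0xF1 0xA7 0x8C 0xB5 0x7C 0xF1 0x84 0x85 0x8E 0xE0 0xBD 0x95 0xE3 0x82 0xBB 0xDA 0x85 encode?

Byte at offset 0: 0xE2 = 11100010 → 3-byte char (#1). Advance 3.
Byte at offset 3: 0xF1 = 11110001 → 4-byte char (#2). Advance 4.
Byte at offset 7: 0x7C = 01111100 → 1-byte char (#3). Advance 1.
Byte at offset 8: 0xF1 = 11110001 → 4-byte char (#4). Advance 4.
Byte at offset 12: 0xE0 = 11100000 → 3-byte char (#5). Advance 3.
Byte at offset 15: 0xE3 = 11100011 → 3-byte char (#6). Advance 3.
Byte at offset 18: 0xDA = 11011010 → 2-byte char (#7). Advance 2.
Reached end at offset 20 after 7 code points.

7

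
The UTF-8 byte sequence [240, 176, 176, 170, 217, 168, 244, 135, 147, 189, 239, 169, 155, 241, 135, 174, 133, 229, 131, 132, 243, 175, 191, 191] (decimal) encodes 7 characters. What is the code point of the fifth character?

Offset 0: leading byte 0xF0 = 11110000 → 4-byte char #1 = F0 B0 B0 AA.
Offset 4: leading byte 0xD9 = 11011001 → 2-byte char #2 = D9 A8.
Offset 6: leading byte 0xF4 = 11110100 → 4-byte char #3 = F4 87 93 BD.
Offset 10: leading byte 0xEF = 11101111 → 3-byte char #4 = EF A9 9B.
Offset 13: leading byte 0xF1 = 11110001 → 4-byte char #5 = F1 87 AE 85.
Leading byte 0xF1 = 11110001 matches 11110xxx → 4-byte sequence.
Byte 1: 0xF1 = 11110001, payload 001 (3 bits).
Byte 2: 0x87 = 10000111 (10xxxxxx ✓), payload 000111.
Byte 3: 0xAE = 10101110 (10xxxxxx ✓), payload 101110.
Byte 4: 0x85 = 10000101 (10xxxxxx ✓), payload 000101.
Concatenate: 001000111101110000101 = 0x47B85 (21 bits → U+47B85).

U+47B85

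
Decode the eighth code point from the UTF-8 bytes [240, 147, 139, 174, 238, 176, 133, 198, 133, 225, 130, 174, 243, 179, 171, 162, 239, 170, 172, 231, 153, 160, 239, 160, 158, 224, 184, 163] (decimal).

U+F81E

Offset 0: leading byte 0xF0 = 11110000 → 4-byte char #1 = F0 93 8B AE.
Offset 4: leading byte 0xEE = 11101110 → 3-byte char #2 = EE B0 85.
Offset 7: leading byte 0xC6 = 11000110 → 2-byte char #3 = C6 85.
Offset 9: leading byte 0xE1 = 11100001 → 3-byte char #4 = E1 82 AE.
Offset 12: leading byte 0xF3 = 11110011 → 4-byte char #5 = F3 B3 AB A2.
Offset 16: leading byte 0xEF = 11101111 → 3-byte char #6 = EF AA AC.
Offset 19: leading byte 0xE7 = 11100111 → 3-byte char #7 = E7 99 A0.
Offset 22: leading byte 0xEF = 11101111 → 3-byte char #8 = EF A0 9E.
Leading byte 0xEF = 11101111 matches 1110xxxx → 3-byte sequence.
Byte 1: 0xEF = 11101111, payload 1111 (4 bits).
Byte 2: 0xA0 = 10100000 (10xxxxxx ✓), payload 100000.
Byte 3: 0x9E = 10011110 (10xxxxxx ✓), payload 011110.
Concatenate: 1111100000011110 = 0xF81E (16 bits → U+F81E).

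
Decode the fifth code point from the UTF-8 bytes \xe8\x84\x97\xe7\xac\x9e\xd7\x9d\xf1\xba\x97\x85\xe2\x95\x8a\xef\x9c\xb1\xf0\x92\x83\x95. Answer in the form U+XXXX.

U+254A

Offset 0: leading byte 0xE8 = 11101000 → 3-byte char #1 = E8 84 97.
Offset 3: leading byte 0xE7 = 11100111 → 3-byte char #2 = E7 AC 9E.
Offset 6: leading byte 0xD7 = 11010111 → 2-byte char #3 = D7 9D.
Offset 8: leading byte 0xF1 = 11110001 → 4-byte char #4 = F1 BA 97 85.
Offset 12: leading byte 0xE2 = 11100010 → 3-byte char #5 = E2 95 8A.
Leading byte 0xE2 = 11100010 matches 1110xxxx → 3-byte sequence.
Byte 1: 0xE2 = 11100010, payload 0010 (4 bits).
Byte 2: 0x95 = 10010101 (10xxxxxx ✓), payload 010101.
Byte 3: 0x8A = 10001010 (10xxxxxx ✓), payload 001010.
Concatenate: 0010010101001010 = 0x254A (16 bits → U+254A).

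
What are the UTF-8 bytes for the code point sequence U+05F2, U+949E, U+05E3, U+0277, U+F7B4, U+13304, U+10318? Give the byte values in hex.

D7 B2 E9 92 9E D7 A3 C9 B7 EF 9E B4 F0 93 8C 84 F0 90 8C 98

U+05F2: 2-byte form → D7 B2.
U+949E: 3-byte form → E9 92 9E.
U+05E3: 2-byte form → D7 A3.
U+0277: 2-byte form → C9 B7.
U+F7B4: 3-byte form → EF 9E B4.
U+13304: 4-byte form → F0 93 8C 84.
U+10318: 4-byte form → F0 90 8C 98.
Concatenated (20 bytes): D7 B2 E9 92 9E D7 A3 C9 B7 EF 9E B4 F0 93 8C 84 F0 90 8C 98.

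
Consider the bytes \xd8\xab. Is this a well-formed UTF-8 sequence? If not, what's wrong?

Leading byte 0xD8 = 11011000 → 2-byte form.
Continuation bytes 0xAB=10101011 all match 10xxxxxx.
Decoded value 0x62B is ≥ 0x80 (shortest form) and not a surrogate.

valid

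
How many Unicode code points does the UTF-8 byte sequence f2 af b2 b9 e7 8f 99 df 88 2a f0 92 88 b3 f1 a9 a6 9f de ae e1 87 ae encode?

Byte at offset 0: 0xF2 = 11110010 → 4-byte char (#1). Advance 4.
Byte at offset 4: 0xE7 = 11100111 → 3-byte char (#2). Advance 3.
Byte at offset 7: 0xDF = 11011111 → 2-byte char (#3). Advance 2.
Byte at offset 9: 0x2A = 00101010 → 1-byte char (#4). Advance 1.
Byte at offset 10: 0xF0 = 11110000 → 4-byte char (#5). Advance 4.
Byte at offset 14: 0xF1 = 11110001 → 4-byte char (#6). Advance 4.
Byte at offset 18: 0xDE = 11011110 → 2-byte char (#7). Advance 2.
Byte at offset 20: 0xE1 = 11100001 → 3-byte char (#8). Advance 3.
Reached end at offset 23 after 8 code points.

8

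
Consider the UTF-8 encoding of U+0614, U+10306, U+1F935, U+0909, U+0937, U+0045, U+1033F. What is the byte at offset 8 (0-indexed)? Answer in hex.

U+0614 → 2-byte form D8 94 at offsets 0–1.
U+10306 → 4-byte form F0 90 8C 86 at offsets 2–5.
U+1F935 → 4-byte form F0 9F A4 B5 at offsets 6–9.
Offset 8 falls in char 3's range; it's byte 3 of F0 9F A4 B5 = 0xA4.

0xA4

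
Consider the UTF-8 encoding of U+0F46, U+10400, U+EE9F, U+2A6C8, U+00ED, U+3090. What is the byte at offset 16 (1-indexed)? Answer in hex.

0xAD

1-indexed offset 16 is 0-indexed offset 15.
U+0F46 → 3-byte form E0 BD 86 at offsets 0–2.
U+10400 → 4-byte form F0 90 90 80 at offsets 3–6.
U+EE9F → 3-byte form EE BA 9F at offsets 7–9.
U+2A6C8 → 4-byte form F0 AA 9B 88 at offsets 10–13.
U+00ED → 2-byte form C3 AD at offsets 14–15.
Offset 15 falls in char 5's range; it's byte 2 of C3 AD = 0xAD.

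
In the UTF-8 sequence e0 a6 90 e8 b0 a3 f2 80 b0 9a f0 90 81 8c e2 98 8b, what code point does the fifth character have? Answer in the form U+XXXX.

Offset 0: leading byte 0xE0 = 11100000 → 3-byte char #1 = E0 A6 90.
Offset 3: leading byte 0xE8 = 11101000 → 3-byte char #2 = E8 B0 A3.
Offset 6: leading byte 0xF2 = 11110010 → 4-byte char #3 = F2 80 B0 9A.
Offset 10: leading byte 0xF0 = 11110000 → 4-byte char #4 = F0 90 81 8C.
Offset 14: leading byte 0xE2 = 11100010 → 3-byte char #5 = E2 98 8B.
Leading byte 0xE2 = 11100010 matches 1110xxxx → 3-byte sequence.
Byte 1: 0xE2 = 11100010, payload 0010 (4 bits).
Byte 2: 0x98 = 10011000 (10xxxxxx ✓), payload 011000.
Byte 3: 0x8B = 10001011 (10xxxxxx ✓), payload 001011.
Concatenate: 0010011000001011 = 0x260B (16 bits → U+260B).

U+260B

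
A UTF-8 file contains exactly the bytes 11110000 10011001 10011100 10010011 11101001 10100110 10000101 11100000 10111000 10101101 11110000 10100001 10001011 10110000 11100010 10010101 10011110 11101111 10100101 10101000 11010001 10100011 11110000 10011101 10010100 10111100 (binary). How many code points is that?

8

Byte at offset 0: 0xF0 = 11110000 → 4-byte char (#1). Advance 4.
Byte at offset 4: 0xE9 = 11101001 → 3-byte char (#2). Advance 3.
Byte at offset 7: 0xE0 = 11100000 → 3-byte char (#3). Advance 3.
Byte at offset 10: 0xF0 = 11110000 → 4-byte char (#4). Advance 4.
Byte at offset 14: 0xE2 = 11100010 → 3-byte char (#5). Advance 3.
Byte at offset 17: 0xEF = 11101111 → 3-byte char (#6). Advance 3.
Byte at offset 20: 0xD1 = 11010001 → 2-byte char (#7). Advance 2.
Byte at offset 22: 0xF0 = 11110000 → 4-byte char (#8). Advance 4.
Reached end at offset 26 after 8 code points.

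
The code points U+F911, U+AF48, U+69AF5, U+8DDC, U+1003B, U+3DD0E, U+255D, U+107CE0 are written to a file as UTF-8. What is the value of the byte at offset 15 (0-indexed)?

0x80

U+F911 → 3-byte form EF A4 91 at offsets 0–2.
U+AF48 → 3-byte form EA BD 88 at offsets 3–5.
U+69AF5 → 4-byte form F1 A9 AB B5 at offsets 6–9.
U+8DDC → 3-byte form E8 B7 9C at offsets 10–12.
U+1003B → 4-byte form F0 90 80 BB at offsets 13–16.
Offset 15 falls in char 5's range; it's byte 3 of F0 90 80 BB = 0x80.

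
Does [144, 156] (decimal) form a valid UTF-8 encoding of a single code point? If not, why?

invalid (continuation byte with no leading byte)

Byte 0x90 = 10010000 has the form 10xxxxxx — a continuation byte — but there is no preceding leading byte.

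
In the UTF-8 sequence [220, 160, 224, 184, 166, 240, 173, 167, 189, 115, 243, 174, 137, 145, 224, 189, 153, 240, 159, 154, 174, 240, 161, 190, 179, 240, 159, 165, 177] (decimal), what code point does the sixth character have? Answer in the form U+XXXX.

Offset 0: leading byte 0xDC = 11011100 → 2-byte char #1 = DC A0.
Offset 2: leading byte 0xE0 = 11100000 → 3-byte char #2 = E0 B8 A6.
Offset 5: leading byte 0xF0 = 11110000 → 4-byte char #3 = F0 AD A7 BD.
Offset 9: leading byte 0x73 = 01110011 → 1-byte char #4 = 73.
Offset 10: leading byte 0xF3 = 11110011 → 4-byte char #5 = F3 AE 89 91.
Offset 14: leading byte 0xE0 = 11100000 → 3-byte char #6 = E0 BD 99.
Leading byte 0xE0 = 11100000 matches 1110xxxx → 3-byte sequence.
Byte 1: 0xE0 = 11100000, payload 0000 (4 bits).
Byte 2: 0xBD = 10111101 (10xxxxxx ✓), payload 111101.
Byte 3: 0x99 = 10011001 (10xxxxxx ✓), payload 011001.
Concatenate: 0000111101011001 = 0xF59 (16 bits → U+0F59).

U+0F59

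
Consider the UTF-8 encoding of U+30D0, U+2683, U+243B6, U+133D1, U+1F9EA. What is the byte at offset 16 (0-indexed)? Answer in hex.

0xA7

U+30D0 → 3-byte form E3 83 90 at offsets 0–2.
U+2683 → 3-byte form E2 9A 83 at offsets 3–5.
U+243B6 → 4-byte form F0 A4 8E B6 at offsets 6–9.
U+133D1 → 4-byte form F0 93 8F 91 at offsets 10–13.
U+1F9EA → 4-byte form F0 9F A7 AA at offsets 14–17.
Offset 16 falls in char 5's range; it's byte 3 of F0 9F A7 AA = 0xA7.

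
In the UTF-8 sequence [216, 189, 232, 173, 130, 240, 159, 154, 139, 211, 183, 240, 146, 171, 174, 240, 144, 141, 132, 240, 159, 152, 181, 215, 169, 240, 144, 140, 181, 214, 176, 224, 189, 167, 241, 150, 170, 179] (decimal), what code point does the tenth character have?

Offset 0: leading byte 0xD8 = 11011000 → 2-byte char #1 = D8 BD.
Offset 2: leading byte 0xE8 = 11101000 → 3-byte char #2 = E8 AD 82.
Offset 5: leading byte 0xF0 = 11110000 → 4-byte char #3 = F0 9F 9A 8B.
Offset 9: leading byte 0xD3 = 11010011 → 2-byte char #4 = D3 B7.
Offset 11: leading byte 0xF0 = 11110000 → 4-byte char #5 = F0 92 AB AE.
Offset 15: leading byte 0xF0 = 11110000 → 4-byte char #6 = F0 90 8D 84.
Offset 19: leading byte 0xF0 = 11110000 → 4-byte char #7 = F0 9F 98 B5.
Offset 23: leading byte 0xD7 = 11010111 → 2-byte char #8 = D7 A9.
Offset 25: leading byte 0xF0 = 11110000 → 4-byte char #9 = F0 90 8C B5.
Offset 29: leading byte 0xD6 = 11010110 → 2-byte char #10 = D6 B0.
Leading byte 0xD6 = 11010110 matches 110xxxxx → 2-byte sequence.
Byte 1: 0xD6 = 11010110, payload 10110 (5 bits).
Byte 2: 0xB0 = 10110000 (10xxxxxx ✓), payload 110000.
Concatenate: 10110110000 = 0x5B0 (11 bits → U+05B0).

U+05B0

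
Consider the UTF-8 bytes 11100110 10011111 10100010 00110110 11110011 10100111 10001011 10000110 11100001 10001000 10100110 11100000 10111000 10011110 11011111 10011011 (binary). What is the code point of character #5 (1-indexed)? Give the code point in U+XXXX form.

Offset 0: leading byte 0xE6 = 11100110 → 3-byte char #1 = E6 9F A2.
Offset 3: leading byte 0x36 = 00110110 → 1-byte char #2 = 36.
Offset 4: leading byte 0xF3 = 11110011 → 4-byte char #3 = F3 A7 8B 86.
Offset 8: leading byte 0xE1 = 11100001 → 3-byte char #4 = E1 88 A6.
Offset 11: leading byte 0xE0 = 11100000 → 3-byte char #5 = E0 B8 9E.
Leading byte 0xE0 = 11100000 matches 1110xxxx → 3-byte sequence.
Byte 1: 0xE0 = 11100000, payload 0000 (4 bits).
Byte 2: 0xB8 = 10111000 (10xxxxxx ✓), payload 111000.
Byte 3: 0x9E = 10011110 (10xxxxxx ✓), payload 011110.
Concatenate: 0000111000011110 = 0xE1E (16 bits → U+0E1E).

U+0E1E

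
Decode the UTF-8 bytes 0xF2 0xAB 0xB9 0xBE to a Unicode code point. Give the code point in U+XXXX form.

U+ABE7E

Leading byte 0xF2 = 11110010 matches 11110xxx → 4-byte sequence.
Byte 1: 0xF2 = 11110010, payload 010 (3 bits).
Byte 2: 0xAB = 10101011 (10xxxxxx ✓), payload 101011.
Byte 3: 0xB9 = 10111001 (10xxxxxx ✓), payload 111001.
Byte 4: 0xBE = 10111110 (10xxxxxx ✓), payload 111110.
Concatenate: 010101011111001111110 = 0xABE7E (21 bits → U+ABE7E).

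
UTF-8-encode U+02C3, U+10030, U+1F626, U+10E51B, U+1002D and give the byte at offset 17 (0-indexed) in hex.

U+02C3 → 2-byte form CB 83 at offsets 0–1.
U+10030 → 4-byte form F0 90 80 B0 at offsets 2–5.
U+1F626 → 4-byte form F0 9F 98 A6 at offsets 6–9.
U+10E51B → 4-byte form F4 8E 94 9B at offsets 10–13.
U+1002D → 4-byte form F0 90 80 AD at offsets 14–17.
Offset 17 falls in char 5's range; it's byte 4 of F0 90 80 AD = 0xAD.

0xAD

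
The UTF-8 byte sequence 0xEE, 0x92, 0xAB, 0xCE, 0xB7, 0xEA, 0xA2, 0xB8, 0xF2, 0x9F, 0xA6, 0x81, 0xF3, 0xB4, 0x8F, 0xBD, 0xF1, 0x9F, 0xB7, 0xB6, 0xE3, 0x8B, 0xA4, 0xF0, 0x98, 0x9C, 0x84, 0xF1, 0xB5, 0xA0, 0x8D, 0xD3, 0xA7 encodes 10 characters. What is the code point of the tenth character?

U+04E7

Offset 0: leading byte 0xEE = 11101110 → 3-byte char #1 = EE 92 AB.
Offset 3: leading byte 0xCE = 11001110 → 2-byte char #2 = CE B7.
Offset 5: leading byte 0xEA = 11101010 → 3-byte char #3 = EA A2 B8.
Offset 8: leading byte 0xF2 = 11110010 → 4-byte char #4 = F2 9F A6 81.
Offset 12: leading byte 0xF3 = 11110011 → 4-byte char #5 = F3 B4 8F BD.
Offset 16: leading byte 0xF1 = 11110001 → 4-byte char #6 = F1 9F B7 B6.
Offset 20: leading byte 0xE3 = 11100011 → 3-byte char #7 = E3 8B A4.
Offset 23: leading byte 0xF0 = 11110000 → 4-byte char #8 = F0 98 9C 84.
Offset 27: leading byte 0xF1 = 11110001 → 4-byte char #9 = F1 B5 A0 8D.
Offset 31: leading byte 0xD3 = 11010011 → 2-byte char #10 = D3 A7.
Leading byte 0xD3 = 11010011 matches 110xxxxx → 2-byte sequence.
Byte 1: 0xD3 = 11010011, payload 10011 (5 bits).
Byte 2: 0xA7 = 10100111 (10xxxxxx ✓), payload 100111.
Concatenate: 10011100111 = 0x4E7 (11 bits → U+04E7).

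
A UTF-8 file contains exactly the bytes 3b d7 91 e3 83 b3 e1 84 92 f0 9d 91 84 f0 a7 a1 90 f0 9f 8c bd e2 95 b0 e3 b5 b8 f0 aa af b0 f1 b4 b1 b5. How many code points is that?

11

Byte at offset 0: 0x3B = 00111011 → 1-byte char (#1). Advance 1.
Byte at offset 1: 0xD7 = 11010111 → 2-byte char (#2). Advance 2.
Byte at offset 3: 0xE3 = 11100011 → 3-byte char (#3). Advance 3.
Byte at offset 6: 0xE1 = 11100001 → 3-byte char (#4). Advance 3.
Byte at offset 9: 0xF0 = 11110000 → 4-byte char (#5). Advance 4.
Byte at offset 13: 0xF0 = 11110000 → 4-byte char (#6). Advance 4.
Byte at offset 17: 0xF0 = 11110000 → 4-byte char (#7). Advance 4.
Byte at offset 21: 0xE2 = 11100010 → 3-byte char (#8). Advance 3.
Byte at offset 24: 0xE3 = 11100011 → 3-byte char (#9). Advance 3.
Byte at offset 27: 0xF0 = 11110000 → 4-byte char (#10). Advance 4.
Byte at offset 31: 0xF1 = 11110001 → 4-byte char (#11). Advance 4.
Reached end at offset 35 after 11 code points.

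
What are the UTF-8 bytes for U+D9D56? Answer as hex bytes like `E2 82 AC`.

F3 99 B5 96

U+D9D56 = 0xD9D56 = 892246 decimal. In range U+10000–U+10FFFF → 4-byte form: 11110xxx 10xxxxxx 10xxxxxx 10xxxxxx.
Binary (21 bits): 011011001110101010110.
Split 3+6+6+6: 011 | 011001 | 110101 | 010110.
Byte 1: 11110011 = 0xF3.
Byte 2: 10011001 = 0x99.
Byte 3: 10110101 = 0xB5.
Byte 4: 10010110 = 0x96.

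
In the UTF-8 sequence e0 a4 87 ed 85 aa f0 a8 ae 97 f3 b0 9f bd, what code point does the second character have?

U+D16A

Offset 0: leading byte 0xE0 = 11100000 → 3-byte char #1 = E0 A4 87.
Offset 3: leading byte 0xED = 11101101 → 3-byte char #2 = ED 85 AA.
Leading byte 0xED = 11101101 matches 1110xxxx → 3-byte sequence.
Byte 1: 0xED = 11101101, payload 1101 (4 bits).
Byte 2: 0x85 = 10000101 (10xxxxxx ✓), payload 000101.
Byte 3: 0xAA = 10101010 (10xxxxxx ✓), payload 101010.
Concatenate: 1101000101101010 = 0xD16A (16 bits → U+D16A).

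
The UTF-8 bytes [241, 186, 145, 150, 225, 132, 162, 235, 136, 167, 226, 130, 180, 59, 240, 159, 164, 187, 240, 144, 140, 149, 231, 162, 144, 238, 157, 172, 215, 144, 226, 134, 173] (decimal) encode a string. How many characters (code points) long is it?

Byte at offset 0: 0xF1 = 11110001 → 4-byte char (#1). Advance 4.
Byte at offset 4: 0xE1 = 11100001 → 3-byte char (#2). Advance 3.
Byte at offset 7: 0xEB = 11101011 → 3-byte char (#3). Advance 3.
Byte at offset 10: 0xE2 = 11100010 → 3-byte char (#4). Advance 3.
Byte at offset 13: 0x3B = 00111011 → 1-byte char (#5). Advance 1.
Byte at offset 14: 0xF0 = 11110000 → 4-byte char (#6). Advance 4.
Byte at offset 18: 0xF0 = 11110000 → 4-byte char (#7). Advance 4.
Byte at offset 22: 0xE7 = 11100111 → 3-byte char (#8). Advance 3.
Byte at offset 25: 0xEE = 11101110 → 3-byte char (#9). Advance 3.
Byte at offset 28: 0xD7 = 11010111 → 2-byte char (#10). Advance 2.
Byte at offset 30: 0xE2 = 11100010 → 3-byte char (#11). Advance 3.
Reached end at offset 33 after 11 code points.

11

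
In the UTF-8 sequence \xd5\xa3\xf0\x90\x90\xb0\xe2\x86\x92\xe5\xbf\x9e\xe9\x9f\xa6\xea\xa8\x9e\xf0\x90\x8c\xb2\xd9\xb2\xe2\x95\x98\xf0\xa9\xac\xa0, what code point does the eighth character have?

U+0672

Offset 0: leading byte 0xD5 = 11010101 → 2-byte char #1 = D5 A3.
Offset 2: leading byte 0xF0 = 11110000 → 4-byte char #2 = F0 90 90 B0.
Offset 6: leading byte 0xE2 = 11100010 → 3-byte char #3 = E2 86 92.
Offset 9: leading byte 0xE5 = 11100101 → 3-byte char #4 = E5 BF 9E.
Offset 12: leading byte 0xE9 = 11101001 → 3-byte char #5 = E9 9F A6.
Offset 15: leading byte 0xEA = 11101010 → 3-byte char #6 = EA A8 9E.
Offset 18: leading byte 0xF0 = 11110000 → 4-byte char #7 = F0 90 8C B2.
Offset 22: leading byte 0xD9 = 11011001 → 2-byte char #8 = D9 B2.
Leading byte 0xD9 = 11011001 matches 110xxxxx → 2-byte sequence.
Byte 1: 0xD9 = 11011001, payload 11001 (5 bits).
Byte 2: 0xB2 = 10110010 (10xxxxxx ✓), payload 110010.
Concatenate: 11001110010 = 0x672 (11 bits → U+0672).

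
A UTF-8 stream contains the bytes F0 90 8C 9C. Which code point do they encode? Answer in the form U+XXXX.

U+1031C

Leading byte 0xF0 = 11110000 matches 11110xxx → 4-byte sequence.
Byte 1: 0xF0 = 11110000, payload 000 (3 bits).
Byte 2: 0x90 = 10010000 (10xxxxxx ✓), payload 010000.
Byte 3: 0x8C = 10001100 (10xxxxxx ✓), payload 001100.
Byte 4: 0x9C = 10011100 (10xxxxxx ✓), payload 011100.
Concatenate: 000010000001100011100 = 0x1031C (21 bits → U+1031C).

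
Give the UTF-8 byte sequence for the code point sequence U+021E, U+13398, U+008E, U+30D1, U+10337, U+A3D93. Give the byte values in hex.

C8 9E F0 93 8E 98 C2 8E E3 83 91 F0 90 8C B7 F2 A3 B6 93

U+021E: 2-byte form → C8 9E.
U+13398: 4-byte form → F0 93 8E 98.
U+008E: 2-byte form → C2 8E.
U+30D1: 3-byte form → E3 83 91.
U+10337: 4-byte form → F0 90 8C B7.
U+A3D93: 4-byte form → F2 A3 B6 93.
Concatenated (19 bytes): C8 9E F0 93 8E 98 C2 8E E3 83 91 F0 90 8C B7 F2 A3 B6 93.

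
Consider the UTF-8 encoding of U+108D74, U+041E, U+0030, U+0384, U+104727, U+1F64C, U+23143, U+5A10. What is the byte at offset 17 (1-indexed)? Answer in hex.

1-indexed offset 17 is 0-indexed offset 16.
U+108D74 → 4-byte form F4 88 B5 B4 at offsets 0–3.
U+041E → 2-byte form D0 9E at offsets 4–5.
U+0030 → 1-byte form 30 at offsets 6–6.
U+0384 → 2-byte form CE 84 at offsets 7–8.
U+104727 → 4-byte form F4 84 9C A7 at offsets 9–12.
U+1F64C → 4-byte form F0 9F 99 8C at offsets 13–16.
Offset 16 falls in char 6's range; it's byte 4 of F0 9F 99 8C = 0x8C.

0x8C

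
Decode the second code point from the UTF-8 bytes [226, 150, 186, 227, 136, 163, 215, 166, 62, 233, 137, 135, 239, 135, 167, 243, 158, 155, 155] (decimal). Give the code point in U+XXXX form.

U+3223

Offset 0: leading byte 0xE2 = 11100010 → 3-byte char #1 = E2 96 BA.
Offset 3: leading byte 0xE3 = 11100011 → 3-byte char #2 = E3 88 A3.
Leading byte 0xE3 = 11100011 matches 1110xxxx → 3-byte sequence.
Byte 1: 0xE3 = 11100011, payload 0011 (4 bits).
Byte 2: 0x88 = 10001000 (10xxxxxx ✓), payload 001000.
Byte 3: 0xA3 = 10100011 (10xxxxxx ✓), payload 100011.
Concatenate: 0011001000100011 = 0x3223 (16 bits → U+3223).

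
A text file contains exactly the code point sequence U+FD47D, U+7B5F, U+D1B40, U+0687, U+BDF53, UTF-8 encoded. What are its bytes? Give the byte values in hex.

F3 BD 91 BD E7 AD 9F F3 91 AD 80 DA 87 F2 BD BD 93

U+FD47D: 4-byte form → F3 BD 91 BD.
U+7B5F: 3-byte form → E7 AD 9F.
U+D1B40: 4-byte form → F3 91 AD 80.
U+0687: 2-byte form → DA 87.
U+BDF53: 4-byte form → F2 BD BD 93.
Concatenated (17 bytes): F3 BD 91 BD E7 AD 9F F3 91 AD 80 DA 87 F2 BD BD 93.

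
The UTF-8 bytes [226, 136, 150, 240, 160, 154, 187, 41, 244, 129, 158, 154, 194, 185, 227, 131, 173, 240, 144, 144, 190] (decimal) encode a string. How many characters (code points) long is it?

Byte at offset 0: 0xE2 = 11100010 → 3-byte char (#1). Advance 3.
Byte at offset 3: 0xF0 = 11110000 → 4-byte char (#2). Advance 4.
Byte at offset 7: 0x29 = 00101001 → 1-byte char (#3). Advance 1.
Byte at offset 8: 0xF4 = 11110100 → 4-byte char (#4). Advance 4.
Byte at offset 12: 0xC2 = 11000010 → 2-byte char (#5). Advance 2.
Byte at offset 14: 0xE3 = 11100011 → 3-byte char (#6). Advance 3.
Byte at offset 17: 0xF0 = 11110000 → 4-byte char (#7). Advance 4.
Reached end at offset 21 after 7 code points.

7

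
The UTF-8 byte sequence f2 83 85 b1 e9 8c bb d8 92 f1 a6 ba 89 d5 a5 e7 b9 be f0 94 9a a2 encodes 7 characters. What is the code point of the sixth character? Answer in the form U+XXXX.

Offset 0: leading byte 0xF2 = 11110010 → 4-byte char #1 = F2 83 85 B1.
Offset 4: leading byte 0xE9 = 11101001 → 3-byte char #2 = E9 8C BB.
Offset 7: leading byte 0xD8 = 11011000 → 2-byte char #3 = D8 92.
Offset 9: leading byte 0xF1 = 11110001 → 4-byte char #4 = F1 A6 BA 89.
Offset 13: leading byte 0xD5 = 11010101 → 2-byte char #5 = D5 A5.
Offset 15: leading byte 0xE7 = 11100111 → 3-byte char #6 = E7 B9 BE.
Leading byte 0xE7 = 11100111 matches 1110xxxx → 3-byte sequence.
Byte 1: 0xE7 = 11100111, payload 0111 (4 bits).
Byte 2: 0xB9 = 10111001 (10xxxxxx ✓), payload 111001.
Byte 3: 0xBE = 10111110 (10xxxxxx ✓), payload 111110.
Concatenate: 0111111001111110 = 0x7E7E (16 bits → U+7E7E).

U+7E7E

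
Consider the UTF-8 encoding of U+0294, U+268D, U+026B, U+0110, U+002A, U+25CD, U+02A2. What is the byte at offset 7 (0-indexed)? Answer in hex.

U+0294 → 2-byte form CA 94 at offsets 0–1.
U+268D → 3-byte form E2 9A 8D at offsets 2–4.
U+026B → 2-byte form C9 AB at offsets 5–6.
U+0110 → 2-byte form C4 90 at offsets 7–8.
Offset 7 falls in char 4's range; it's byte 1 of C4 90 = 0xC4.

0xC4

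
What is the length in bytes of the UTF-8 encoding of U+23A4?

U+23A4 = 0x23A4. UTF-8 uses 1 byte below 0x80, 2 below 0x800, 3 below 0x10000, 4 up to 0x10FFFF. 0x23A4 is in U+0800–U+FFFF → 3 bytes.

3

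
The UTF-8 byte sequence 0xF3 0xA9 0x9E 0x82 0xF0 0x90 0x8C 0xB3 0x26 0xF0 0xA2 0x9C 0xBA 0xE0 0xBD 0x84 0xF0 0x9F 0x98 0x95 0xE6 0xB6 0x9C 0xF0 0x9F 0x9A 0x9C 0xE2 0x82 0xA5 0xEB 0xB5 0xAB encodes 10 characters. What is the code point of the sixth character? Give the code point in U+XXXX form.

Offset 0: leading byte 0xF3 = 11110011 → 4-byte char #1 = F3 A9 9E 82.
Offset 4: leading byte 0xF0 = 11110000 → 4-byte char #2 = F0 90 8C B3.
Offset 8: leading byte 0x26 = 00100110 → 1-byte char #3 = 26.
Offset 9: leading byte 0xF0 = 11110000 → 4-byte char #4 = F0 A2 9C BA.
Offset 13: leading byte 0xE0 = 11100000 → 3-byte char #5 = E0 BD 84.
Offset 16: leading byte 0xF0 = 11110000 → 4-byte char #6 = F0 9F 98 95.
Leading byte 0xF0 = 11110000 matches 11110xxx → 4-byte sequence.
Byte 1: 0xF0 = 11110000, payload 000 (3 bits).
Byte 2: 0x9F = 10011111 (10xxxxxx ✓), payload 011111.
Byte 3: 0x98 = 10011000 (10xxxxxx ✓), payload 011000.
Byte 4: 0x95 = 10010101 (10xxxxxx ✓), payload 010101.
Concatenate: 000011111011000010101 = 0x1F615 (21 bits → U+1F615).

U+1F615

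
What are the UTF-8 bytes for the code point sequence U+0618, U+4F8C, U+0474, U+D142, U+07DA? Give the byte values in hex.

U+0618: 2-byte form → D8 98.
U+4F8C: 3-byte form → E4 BE 8C.
U+0474: 2-byte form → D1 B4.
U+D142: 3-byte form → ED 85 82.
U+07DA: 2-byte form → DF 9A.
Concatenated (12 bytes): D8 98 E4 BE 8C D1 B4 ED 85 82 DF 9A.

D8 98 E4 BE 8C D1 B4 ED 85 82 DF 9A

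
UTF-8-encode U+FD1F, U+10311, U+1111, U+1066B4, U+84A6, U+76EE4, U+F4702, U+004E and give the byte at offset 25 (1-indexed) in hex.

1-indexed offset 25 is 0-indexed offset 24.
U+FD1F → 3-byte form EF B4 9F at offsets 0–2.
U+10311 → 4-byte form F0 90 8C 91 at offsets 3–6.
U+1111 → 3-byte form E1 84 91 at offsets 7–9.
U+1066B4 → 4-byte form F4 86 9A B4 at offsets 10–13.
U+84A6 → 3-byte form E8 92 A6 at offsets 14–16.
U+76EE4 → 4-byte form F1 B6 BB A4 at offsets 17–20.
U+F4702 → 4-byte form F3 B4 9C 82 at offsets 21–24.
Offset 24 falls in char 7's range; it's byte 4 of F3 B4 9C 82 = 0x82.

0x82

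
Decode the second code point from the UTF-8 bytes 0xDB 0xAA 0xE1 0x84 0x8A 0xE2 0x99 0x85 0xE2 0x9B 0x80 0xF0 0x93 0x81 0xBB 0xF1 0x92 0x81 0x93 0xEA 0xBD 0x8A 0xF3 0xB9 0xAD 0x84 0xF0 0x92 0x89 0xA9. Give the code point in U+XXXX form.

Offset 0: leading byte 0xDB = 11011011 → 2-byte char #1 = DB AA.
Offset 2: leading byte 0xE1 = 11100001 → 3-byte char #2 = E1 84 8A.
Leading byte 0xE1 = 11100001 matches 1110xxxx → 3-byte sequence.
Byte 1: 0xE1 = 11100001, payload 0001 (4 bits).
Byte 2: 0x84 = 10000100 (10xxxxxx ✓), payload 000100.
Byte 3: 0x8A = 10001010 (10xxxxxx ✓), payload 001010.
Concatenate: 0001000100001010 = 0x110A (16 bits → U+110A).

U+110A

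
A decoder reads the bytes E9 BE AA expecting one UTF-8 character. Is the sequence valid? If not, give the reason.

Leading byte 0xE9 = 11101001 → 3-byte form.
Continuation bytes 0xBE=10111110, 0xAA=10101010 all match 10xxxxxx.
Decoded value 0x9FAA is ≥ 0x800 (shortest form) and not a surrogate.

valid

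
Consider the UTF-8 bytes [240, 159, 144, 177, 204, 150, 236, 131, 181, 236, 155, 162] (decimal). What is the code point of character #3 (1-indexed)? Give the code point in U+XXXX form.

U+C0F5

Offset 0: leading byte 0xF0 = 11110000 → 4-byte char #1 = F0 9F 90 B1.
Offset 4: leading byte 0xCC = 11001100 → 2-byte char #2 = CC 96.
Offset 6: leading byte 0xEC = 11101100 → 3-byte char #3 = EC 83 B5.
Leading byte 0xEC = 11101100 matches 1110xxxx → 3-byte sequence.
Byte 1: 0xEC = 11101100, payload 1100 (4 bits).
Byte 2: 0x83 = 10000011 (10xxxxxx ✓), payload 000011.
Byte 3: 0xB5 = 10110101 (10xxxxxx ✓), payload 110101.
Concatenate: 1100000011110101 = 0xC0F5 (16 bits → U+C0F5).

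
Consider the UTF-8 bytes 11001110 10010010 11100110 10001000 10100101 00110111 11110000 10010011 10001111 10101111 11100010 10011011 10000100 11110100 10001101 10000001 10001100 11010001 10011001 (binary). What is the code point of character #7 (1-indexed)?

U+0459

Offset 0: leading byte 0xCE = 11001110 → 2-byte char #1 = CE 92.
Offset 2: leading byte 0xE6 = 11100110 → 3-byte char #2 = E6 88 A5.
Offset 5: leading byte 0x37 = 00110111 → 1-byte char #3 = 37.
Offset 6: leading byte 0xF0 = 11110000 → 4-byte char #4 = F0 93 8F AF.
Offset 10: leading byte 0xE2 = 11100010 → 3-byte char #5 = E2 9B 84.
Offset 13: leading byte 0xF4 = 11110100 → 4-byte char #6 = F4 8D 81 8C.
Offset 17: leading byte 0xD1 = 11010001 → 2-byte char #7 = D1 99.
Leading byte 0xD1 = 11010001 matches 110xxxxx → 2-byte sequence.
Byte 1: 0xD1 = 11010001, payload 10001 (5 bits).
Byte 2: 0x99 = 10011001 (10xxxxxx ✓), payload 011001.
Concatenate: 10001011001 = 0x459 (11 bits → U+0459).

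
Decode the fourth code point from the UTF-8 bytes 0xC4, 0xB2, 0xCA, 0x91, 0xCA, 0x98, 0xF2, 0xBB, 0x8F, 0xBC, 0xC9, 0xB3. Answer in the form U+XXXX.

Offset 0: leading byte 0xC4 = 11000100 → 2-byte char #1 = C4 B2.
Offset 2: leading byte 0xCA = 11001010 → 2-byte char #2 = CA 91.
Offset 4: leading byte 0xCA = 11001010 → 2-byte char #3 = CA 98.
Offset 6: leading byte 0xF2 = 11110010 → 4-byte char #4 = F2 BB 8F BC.
Leading byte 0xF2 = 11110010 matches 11110xxx → 4-byte sequence.
Byte 1: 0xF2 = 11110010, payload 010 (3 bits).
Byte 2: 0xBB = 10111011 (10xxxxxx ✓), payload 111011.
Byte 3: 0x8F = 10001111 (10xxxxxx ✓), payload 001111.
Byte 4: 0xBC = 10111100 (10xxxxxx ✓), payload 111100.
Concatenate: 010111011001111111100 = 0xBB3FC (21 bits → U+BB3FC).

U+BB3FC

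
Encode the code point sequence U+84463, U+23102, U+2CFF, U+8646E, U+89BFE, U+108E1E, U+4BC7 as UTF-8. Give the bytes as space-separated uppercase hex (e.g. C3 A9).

U+84463: 4-byte form → F2 84 91 A3.
U+23102: 4-byte form → F0 A3 84 82.
U+2CFF: 3-byte form → E2 B3 BF.
U+8646E: 4-byte form → F2 86 91 AE.
U+89BFE: 4-byte form → F2 89 AF BE.
U+108E1E: 4-byte form → F4 88 B8 9E.
U+4BC7: 3-byte form → E4 AF 87.
Concatenated (26 bytes): F2 84 91 A3 F0 A3 84 82 E2 B3 BF F2 86 91 AE F2 89 AF BE F4 88 B8 9E E4 AF 87.

F2 84 91 A3 F0 A3 84 82 E2 B3 BF F2 86 91 AE F2 89 AF BE F4 88 B8 9E E4 AF 87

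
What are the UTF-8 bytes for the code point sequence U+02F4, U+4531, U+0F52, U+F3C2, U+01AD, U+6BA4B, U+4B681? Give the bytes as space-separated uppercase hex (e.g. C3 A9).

CB B4 E4 94 B1 E0 BD 92 EF 8F 82 C6 AD F1 AB A9 8B F1 8B 9A 81

U+02F4: 2-byte form → CB B4.
U+4531: 3-byte form → E4 94 B1.
U+0F52: 3-byte form → E0 BD 92.
U+F3C2: 3-byte form → EF 8F 82.
U+01AD: 2-byte form → C6 AD.
U+6BA4B: 4-byte form → F1 AB A9 8B.
U+4B681: 4-byte form → F1 8B 9A 81.
Concatenated (21 bytes): CB B4 E4 94 B1 E0 BD 92 EF 8F 82 C6 AD F1 AB A9 8B F1 8B 9A 81.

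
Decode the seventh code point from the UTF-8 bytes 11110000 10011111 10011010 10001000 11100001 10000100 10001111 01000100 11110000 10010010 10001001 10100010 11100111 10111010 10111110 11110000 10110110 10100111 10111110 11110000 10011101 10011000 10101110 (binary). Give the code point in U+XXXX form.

Offset 0: leading byte 0xF0 = 11110000 → 4-byte char #1 = F0 9F 9A 88.
Offset 4: leading byte 0xE1 = 11100001 → 3-byte char #2 = E1 84 8F.
Offset 7: leading byte 0x44 = 01000100 → 1-byte char #3 = 44.
Offset 8: leading byte 0xF0 = 11110000 → 4-byte char #4 = F0 92 89 A2.
Offset 12: leading byte 0xE7 = 11100111 → 3-byte char #5 = E7 BA BE.
Offset 15: leading byte 0xF0 = 11110000 → 4-byte char #6 = F0 B6 A7 BE.
Offset 19: leading byte 0xF0 = 11110000 → 4-byte char #7 = F0 9D 98 AE.
Leading byte 0xF0 = 11110000 matches 11110xxx → 4-byte sequence.
Byte 1: 0xF0 = 11110000, payload 000 (3 bits).
Byte 2: 0x9D = 10011101 (10xxxxxx ✓), payload 011101.
Byte 3: 0x98 = 10011000 (10xxxxxx ✓), payload 011000.
Byte 4: 0xAE = 10101110 (10xxxxxx ✓), payload 101110.
Concatenate: 000011101011000101110 = 0x1D62E (21 bits → U+1D62E).

U+1D62E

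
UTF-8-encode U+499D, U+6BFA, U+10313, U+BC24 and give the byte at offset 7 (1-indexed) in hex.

0xF0

1-indexed offset 7 is 0-indexed offset 6.
U+499D → 3-byte form E4 A6 9D at offsets 0–2.
U+6BFA → 3-byte form E6 AF BA at offsets 3–5.
U+10313 → 4-byte form F0 90 8C 93 at offsets 6–9.
Offset 6 falls in char 3's range; it's byte 1 of F0 90 8C 93 = 0xF0.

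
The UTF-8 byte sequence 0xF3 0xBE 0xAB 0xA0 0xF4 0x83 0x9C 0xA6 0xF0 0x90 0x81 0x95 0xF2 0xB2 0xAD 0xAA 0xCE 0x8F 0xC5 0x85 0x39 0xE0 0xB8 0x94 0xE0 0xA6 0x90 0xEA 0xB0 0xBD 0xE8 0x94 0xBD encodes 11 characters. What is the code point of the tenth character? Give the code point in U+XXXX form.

Offset 0: leading byte 0xF3 = 11110011 → 4-byte char #1 = F3 BE AB A0.
Offset 4: leading byte 0xF4 = 11110100 → 4-byte char #2 = F4 83 9C A6.
Offset 8: leading byte 0xF0 = 11110000 → 4-byte char #3 = F0 90 81 95.
Offset 12: leading byte 0xF2 = 11110010 → 4-byte char #4 = F2 B2 AD AA.
Offset 16: leading byte 0xCE = 11001110 → 2-byte char #5 = CE 8F.
Offset 18: leading byte 0xC5 = 11000101 → 2-byte char #6 = C5 85.
Offset 20: leading byte 0x39 = 00111001 → 1-byte char #7 = 39.
Offset 21: leading byte 0xE0 = 11100000 → 3-byte char #8 = E0 B8 94.
Offset 24: leading byte 0xE0 = 11100000 → 3-byte char #9 = E0 A6 90.
Offset 27: leading byte 0xEA = 11101010 → 3-byte char #10 = EA B0 BD.
Leading byte 0xEA = 11101010 matches 1110xxxx → 3-byte sequence.
Byte 1: 0xEA = 11101010, payload 1010 (4 bits).
Byte 2: 0xB0 = 10110000 (10xxxxxx ✓), payload 110000.
Byte 3: 0xBD = 10111101 (10xxxxxx ✓), payload 111101.
Concatenate: 1010110000111101 = 0xAC3D (16 bits → U+AC3D).

U+AC3D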